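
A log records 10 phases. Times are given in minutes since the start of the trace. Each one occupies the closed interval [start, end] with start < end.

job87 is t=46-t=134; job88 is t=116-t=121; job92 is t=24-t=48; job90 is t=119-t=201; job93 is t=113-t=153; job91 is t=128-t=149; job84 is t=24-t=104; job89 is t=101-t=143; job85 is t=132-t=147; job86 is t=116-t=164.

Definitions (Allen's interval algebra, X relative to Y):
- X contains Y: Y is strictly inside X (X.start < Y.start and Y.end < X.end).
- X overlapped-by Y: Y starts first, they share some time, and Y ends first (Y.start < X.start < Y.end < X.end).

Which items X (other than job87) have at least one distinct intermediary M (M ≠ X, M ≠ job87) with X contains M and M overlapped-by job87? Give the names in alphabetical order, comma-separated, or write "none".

Target job87 = [t=46, t=134].
Intermediaries M with M overlapped-by job87: job85, job86, job89, job90, job91, job93.
Via job85 — items with X contains job85: job86, job90, job91, job93.
Via job86 — items with X contains job86: none.
Via job89 — items with X contains job89: none.
Via job90 — items with X contains job90: none.
Via job91 — items with X contains job91: job86, job90, job93.
Via job93 — items with X contains job93: none.
Union: job86, job90, job91, job93.

job86, job90, job91, job93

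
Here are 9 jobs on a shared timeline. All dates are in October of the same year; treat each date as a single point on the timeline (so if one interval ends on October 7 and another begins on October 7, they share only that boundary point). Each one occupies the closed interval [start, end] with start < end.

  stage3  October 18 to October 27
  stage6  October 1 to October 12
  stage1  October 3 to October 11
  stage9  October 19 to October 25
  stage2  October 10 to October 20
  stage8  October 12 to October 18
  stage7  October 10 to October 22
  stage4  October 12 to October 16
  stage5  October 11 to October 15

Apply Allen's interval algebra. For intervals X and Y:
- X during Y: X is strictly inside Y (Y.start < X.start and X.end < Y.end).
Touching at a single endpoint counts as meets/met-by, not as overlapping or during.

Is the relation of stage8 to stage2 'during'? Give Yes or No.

Yes

stage8 = [October 12, October 18], stage2 = [October 10, October 20].
Actual relation of stage8 to stage2: during.
Asked whether 'during' holds → Yes.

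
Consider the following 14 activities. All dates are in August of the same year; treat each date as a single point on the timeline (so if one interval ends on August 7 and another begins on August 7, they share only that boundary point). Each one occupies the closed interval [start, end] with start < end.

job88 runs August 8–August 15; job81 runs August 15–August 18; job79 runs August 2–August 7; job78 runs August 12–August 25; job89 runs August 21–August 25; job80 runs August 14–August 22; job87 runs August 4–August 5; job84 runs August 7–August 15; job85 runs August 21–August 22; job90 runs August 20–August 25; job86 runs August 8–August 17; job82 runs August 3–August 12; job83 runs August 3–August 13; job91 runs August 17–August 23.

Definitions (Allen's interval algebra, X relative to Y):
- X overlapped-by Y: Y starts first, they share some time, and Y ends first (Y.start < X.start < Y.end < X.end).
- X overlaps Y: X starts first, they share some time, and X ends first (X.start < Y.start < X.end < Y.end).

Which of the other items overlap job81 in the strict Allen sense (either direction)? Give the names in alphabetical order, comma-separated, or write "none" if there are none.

Target job81 = [August 15, August 18].
job78 [August 12, August 25] → contains → no.
job79 [August 2, August 7] → before → no.
job80 [August 14, August 22] → contains → no.
job82 [August 3, August 12] → before → no.
job83 [August 3, August 13] → before → no.
job84 [August 7, August 15] → meets → no.
job85 [August 21, August 22] → after → no.
job86 [August 8, August 17] → overlaps → yes.
job87 [August 4, August 5] → before → no.
job88 [August 8, August 15] → meets → no.
job89 [August 21, August 25] → after → no.
job90 [August 20, August 25] → after → no.
job91 [August 17, August 23] → overlapped-by → yes.
Result: job86, job91.

job86, job91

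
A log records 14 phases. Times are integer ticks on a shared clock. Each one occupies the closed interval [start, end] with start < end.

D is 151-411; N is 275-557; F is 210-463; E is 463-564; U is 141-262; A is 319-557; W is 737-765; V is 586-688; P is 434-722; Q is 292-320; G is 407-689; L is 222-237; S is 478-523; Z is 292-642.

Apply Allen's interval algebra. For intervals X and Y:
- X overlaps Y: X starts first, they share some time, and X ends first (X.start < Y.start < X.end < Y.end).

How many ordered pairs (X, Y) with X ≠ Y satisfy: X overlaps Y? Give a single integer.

24

Checking all 182 ordered pairs for relation 'overlaps'; matching pairs in alphabetical order:
(A, E): A overlaps E ✓
(A, G): A overlaps G ✓
(A, P): A overlaps P ✓
(D, A): D overlaps A ✓
(D, F): D overlaps F ✓
(D, G): D overlaps G ✓
(D, N): D overlaps N ✓
(D, Z): D overlaps Z ✓
(F, A): F overlaps A ✓
(F, G): F overlaps G ✓
(F, N): F overlaps N ✓
(F, P): F overlaps P ✓
(F, Z): F overlaps Z ✓
(G, P): G overlaps P ✓
(N, E): N overlaps E ✓
(N, G): N overlaps G ✓
(N, P): N overlaps P ✓
(N, Z): N overlaps Z ✓
(Q, A): Q overlaps A ✓
(U, D): U overlaps D ✓
(U, F): U overlaps F ✓
(Z, G): Z overlaps G ✓
(Z, P): Z overlaps P ✓
(Z, V): Z overlaps V ✓
Count: 24.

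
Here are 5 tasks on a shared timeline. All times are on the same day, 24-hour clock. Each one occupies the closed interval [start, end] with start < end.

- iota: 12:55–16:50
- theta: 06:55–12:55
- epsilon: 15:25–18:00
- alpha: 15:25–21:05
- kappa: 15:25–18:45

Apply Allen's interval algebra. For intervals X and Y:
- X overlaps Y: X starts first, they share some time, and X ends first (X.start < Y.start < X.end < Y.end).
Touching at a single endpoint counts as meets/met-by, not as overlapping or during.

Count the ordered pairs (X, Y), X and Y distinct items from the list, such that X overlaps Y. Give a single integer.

Checking all 20 ordered pairs for relation 'overlaps'; matching pairs in alphabetical order:
(iota, alpha): iota overlaps alpha ✓
(iota, epsilon): iota overlaps epsilon ✓
(iota, kappa): iota overlaps kappa ✓
Count: 3.

3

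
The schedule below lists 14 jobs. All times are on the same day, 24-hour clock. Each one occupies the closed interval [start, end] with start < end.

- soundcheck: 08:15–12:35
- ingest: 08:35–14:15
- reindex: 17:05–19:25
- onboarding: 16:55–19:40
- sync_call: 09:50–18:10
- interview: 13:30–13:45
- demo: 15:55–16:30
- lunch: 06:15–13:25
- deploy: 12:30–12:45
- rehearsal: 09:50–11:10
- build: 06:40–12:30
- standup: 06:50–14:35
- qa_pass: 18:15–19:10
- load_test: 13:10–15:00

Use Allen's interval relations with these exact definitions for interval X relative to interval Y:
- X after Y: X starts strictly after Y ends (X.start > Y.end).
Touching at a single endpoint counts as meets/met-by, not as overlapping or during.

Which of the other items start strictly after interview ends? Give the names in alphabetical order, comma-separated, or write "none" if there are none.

demo, onboarding, qa_pass, reindex

Target interview = [13:30, 13:45].
build [06:40, 12:30] → before → no.
demo [15:55, 16:30] → after → yes.
deploy [12:30, 12:45] → before → no.
ingest [08:35, 14:15] → contains → no.
load_test [13:10, 15:00] → contains → no.
lunch [06:15, 13:25] → before → no.
onboarding [16:55, 19:40] → after → yes.
qa_pass [18:15, 19:10] → after → yes.
rehearsal [09:50, 11:10] → before → no.
reindex [17:05, 19:25] → after → yes.
soundcheck [08:15, 12:35] → before → no.
standup [06:50, 14:35] → contains → no.
sync_call [09:50, 18:10] → contains → no.
Result: demo, onboarding, qa_pass, reindex.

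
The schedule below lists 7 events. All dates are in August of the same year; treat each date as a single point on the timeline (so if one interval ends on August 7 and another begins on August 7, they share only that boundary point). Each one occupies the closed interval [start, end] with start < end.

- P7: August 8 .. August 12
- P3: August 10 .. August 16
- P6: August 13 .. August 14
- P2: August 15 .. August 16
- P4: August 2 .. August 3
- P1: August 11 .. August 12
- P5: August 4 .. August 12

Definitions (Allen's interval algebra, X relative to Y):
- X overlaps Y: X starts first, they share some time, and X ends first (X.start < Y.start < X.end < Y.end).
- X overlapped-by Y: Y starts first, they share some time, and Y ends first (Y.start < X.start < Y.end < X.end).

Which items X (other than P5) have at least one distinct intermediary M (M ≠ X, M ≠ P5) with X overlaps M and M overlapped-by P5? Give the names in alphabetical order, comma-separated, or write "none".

Target P5 = [August 4, August 12].
Intermediaries M with M overlapped-by P5: P3.
Via P3 — items with X overlaps P3: P7.
Union: P7.

P7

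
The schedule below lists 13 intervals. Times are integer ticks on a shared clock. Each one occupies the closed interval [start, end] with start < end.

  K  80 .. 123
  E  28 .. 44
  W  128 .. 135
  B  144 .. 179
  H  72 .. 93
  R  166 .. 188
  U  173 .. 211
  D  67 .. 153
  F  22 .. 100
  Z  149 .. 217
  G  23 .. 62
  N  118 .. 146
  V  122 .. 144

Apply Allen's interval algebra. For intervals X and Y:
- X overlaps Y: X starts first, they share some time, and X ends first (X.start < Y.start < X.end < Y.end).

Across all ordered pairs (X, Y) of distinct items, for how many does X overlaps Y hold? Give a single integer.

12

Checking all 156 ordered pairs for relation 'overlaps'; matching pairs in alphabetical order:
(B, R): B overlaps R ✓
(B, U): B overlaps U ✓
(B, Z): B overlaps Z ✓
(D, B): D overlaps B ✓
(D, Z): D overlaps Z ✓
(F, D): F overlaps D ✓
(F, K): F overlaps K ✓
(H, K): H overlaps K ✓
(K, N): K overlaps N ✓
(K, V): K overlaps V ✓
(N, B): N overlaps B ✓
(R, U): R overlaps U ✓
Count: 12.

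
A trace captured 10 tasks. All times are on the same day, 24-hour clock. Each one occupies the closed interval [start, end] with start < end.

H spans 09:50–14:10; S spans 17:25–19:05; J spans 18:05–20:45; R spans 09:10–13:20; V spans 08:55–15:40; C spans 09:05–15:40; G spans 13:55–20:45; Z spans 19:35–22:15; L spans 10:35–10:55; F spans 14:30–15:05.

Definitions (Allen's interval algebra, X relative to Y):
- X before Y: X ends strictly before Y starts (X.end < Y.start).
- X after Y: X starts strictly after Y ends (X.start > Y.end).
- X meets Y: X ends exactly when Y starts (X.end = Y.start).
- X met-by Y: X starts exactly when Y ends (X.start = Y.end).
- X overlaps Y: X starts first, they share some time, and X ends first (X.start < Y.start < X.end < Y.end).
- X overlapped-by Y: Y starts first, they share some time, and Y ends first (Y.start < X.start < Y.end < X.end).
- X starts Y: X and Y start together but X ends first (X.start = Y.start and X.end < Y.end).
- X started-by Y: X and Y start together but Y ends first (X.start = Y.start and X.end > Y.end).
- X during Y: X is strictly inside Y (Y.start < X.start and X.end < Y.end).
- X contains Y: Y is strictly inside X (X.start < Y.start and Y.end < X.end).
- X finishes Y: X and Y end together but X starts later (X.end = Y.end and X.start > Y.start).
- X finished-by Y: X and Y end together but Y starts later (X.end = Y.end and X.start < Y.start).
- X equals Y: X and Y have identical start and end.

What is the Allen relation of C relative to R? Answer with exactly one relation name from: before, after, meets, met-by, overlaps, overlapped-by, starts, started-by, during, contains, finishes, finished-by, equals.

C = [09:05, 15:40]; R = [09:10, 13:20].
Compare endpoints: C.start < R.start, C.start < R.end, C.end > R.start, C.end > R.end.
That pattern is 'contains'.

contains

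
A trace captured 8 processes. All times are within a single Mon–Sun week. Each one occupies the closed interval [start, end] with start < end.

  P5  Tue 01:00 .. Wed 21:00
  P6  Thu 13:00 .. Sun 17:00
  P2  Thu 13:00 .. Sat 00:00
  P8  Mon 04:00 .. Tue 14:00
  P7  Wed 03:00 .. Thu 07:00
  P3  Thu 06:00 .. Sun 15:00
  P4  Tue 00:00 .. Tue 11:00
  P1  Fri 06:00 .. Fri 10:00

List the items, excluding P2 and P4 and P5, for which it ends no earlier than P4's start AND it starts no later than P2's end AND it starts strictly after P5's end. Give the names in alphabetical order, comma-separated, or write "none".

Conditions: its end is no earlier than P4's start (X.end >= Tue 00:00) AND its start is no later than P2's end (X.start <= Sat 00:00) AND its start is strictly after P5's end (X.start > Wed 21:00).
P1: end Fri 10:00 >= Tue 00:00? ✓; start Fri 06:00 <= Sat 00:00? ✓; start Fri 06:00 > Wed 21:00? ✓ → yes.
P3: end Sun 15:00 >= Tue 00:00? ✓; start Thu 06:00 <= Sat 00:00? ✓; start Thu 06:00 > Wed 21:00? ✓ → yes.
P6: end Sun 17:00 >= Tue 00:00? ✓; start Thu 13:00 <= Sat 00:00? ✓; start Thu 13:00 > Wed 21:00? ✓ → yes.
P7: end Thu 07:00 >= Tue 00:00? ✓; start Wed 03:00 <= Sat 00:00? ✓; start Wed 03:00 > Wed 21:00? ✗ → no.
P8: end Tue 14:00 >= Tue 00:00? ✓; start Mon 04:00 <= Sat 00:00? ✓; start Mon 04:00 > Wed 21:00? ✗ → no.
Result: P1, P3, P6.

P1, P3, P6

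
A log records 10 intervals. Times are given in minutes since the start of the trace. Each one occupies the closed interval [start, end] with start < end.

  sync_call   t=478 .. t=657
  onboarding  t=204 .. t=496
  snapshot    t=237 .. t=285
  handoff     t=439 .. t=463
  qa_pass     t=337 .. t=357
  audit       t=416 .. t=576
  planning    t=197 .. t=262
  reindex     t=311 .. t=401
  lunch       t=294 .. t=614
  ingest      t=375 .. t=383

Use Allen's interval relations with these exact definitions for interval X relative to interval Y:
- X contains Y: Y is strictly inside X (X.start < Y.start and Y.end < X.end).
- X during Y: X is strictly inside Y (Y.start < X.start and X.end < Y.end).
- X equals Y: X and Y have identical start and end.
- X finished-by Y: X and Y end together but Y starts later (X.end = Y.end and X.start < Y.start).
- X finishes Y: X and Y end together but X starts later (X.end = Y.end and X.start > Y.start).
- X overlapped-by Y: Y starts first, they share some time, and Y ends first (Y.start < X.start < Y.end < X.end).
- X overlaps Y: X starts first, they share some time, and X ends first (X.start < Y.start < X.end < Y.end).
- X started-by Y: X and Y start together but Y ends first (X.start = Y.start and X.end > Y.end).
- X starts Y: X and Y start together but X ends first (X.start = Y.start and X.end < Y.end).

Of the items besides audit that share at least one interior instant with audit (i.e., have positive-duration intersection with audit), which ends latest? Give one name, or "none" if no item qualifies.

Target audit = [t=416, t=576].
handoff [t=439, t=463] → during → candidate.
ingest [t=375, t=383] → before → excluded.
lunch [t=294, t=614] → contains → candidate.
onboarding [t=204, t=496] → overlaps → candidate.
planning [t=197, t=262] → before → excluded.
qa_pass [t=337, t=357] → before → excluded.
reindex [t=311, t=401] → before → excluded.
snapshot [t=237, t=285] → before → excluded.
sync_call [t=478, t=657] → overlapped-by → candidate.
Among candidates, latest end is t=657 → sync_call.

sync_call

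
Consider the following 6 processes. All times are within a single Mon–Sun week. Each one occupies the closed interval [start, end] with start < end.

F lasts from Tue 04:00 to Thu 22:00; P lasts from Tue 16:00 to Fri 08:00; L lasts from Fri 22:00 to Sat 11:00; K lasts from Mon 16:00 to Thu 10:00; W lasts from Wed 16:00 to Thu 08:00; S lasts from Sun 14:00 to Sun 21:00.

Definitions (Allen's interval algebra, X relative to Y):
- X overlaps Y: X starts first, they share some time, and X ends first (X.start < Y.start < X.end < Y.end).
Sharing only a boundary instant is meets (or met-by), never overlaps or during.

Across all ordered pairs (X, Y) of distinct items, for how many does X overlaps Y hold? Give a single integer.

Checking all 30 ordered pairs for relation 'overlaps'; matching pairs in alphabetical order:
(F, P): F overlaps P ✓
(K, F): K overlaps F ✓
(K, P): K overlaps P ✓
Count: 3.

3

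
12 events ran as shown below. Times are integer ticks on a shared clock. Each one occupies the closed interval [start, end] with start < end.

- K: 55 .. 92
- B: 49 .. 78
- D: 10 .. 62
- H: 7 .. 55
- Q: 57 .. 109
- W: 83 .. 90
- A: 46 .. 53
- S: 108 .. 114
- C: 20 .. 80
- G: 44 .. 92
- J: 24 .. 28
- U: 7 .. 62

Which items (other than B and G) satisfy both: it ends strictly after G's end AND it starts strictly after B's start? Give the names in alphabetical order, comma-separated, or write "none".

Conditions: its end is strictly after G's end (X.end > 92) AND its start is strictly after B's start (X.start > 49).
A: end 53 > 92? ✗; start 46 > 49? ✗ → no.
C: end 80 > 92? ✗; start 20 > 49? ✗ → no.
D: end 62 > 92? ✗; start 10 > 49? ✗ → no.
H: end 55 > 92? ✗; start 7 > 49? ✗ → no.
J: end 28 > 92? ✗; start 24 > 49? ✗ → no.
K: end 92 > 92? ✗; start 55 > 49? ✓ → no.
Q: end 109 > 92? ✓; start 57 > 49? ✓ → yes.
S: end 114 > 92? ✓; start 108 > 49? ✓ → yes.
U: end 62 > 92? ✗; start 7 > 49? ✗ → no.
W: end 90 > 92? ✗; start 83 > 49? ✓ → no.
Result: Q, S.

Q, S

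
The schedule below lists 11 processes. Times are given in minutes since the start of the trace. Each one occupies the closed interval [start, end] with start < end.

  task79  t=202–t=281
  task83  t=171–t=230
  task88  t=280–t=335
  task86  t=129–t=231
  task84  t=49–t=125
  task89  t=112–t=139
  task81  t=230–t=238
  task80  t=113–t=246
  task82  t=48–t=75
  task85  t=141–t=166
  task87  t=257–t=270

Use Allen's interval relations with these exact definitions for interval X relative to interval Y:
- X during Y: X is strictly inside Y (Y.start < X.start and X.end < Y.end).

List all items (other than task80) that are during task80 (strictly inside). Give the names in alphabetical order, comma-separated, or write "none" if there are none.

task81, task83, task85, task86

Target task80 = [t=113, t=246].
task79 [t=202, t=281] → overlapped-by → no.
task81 [t=230, t=238] → during → yes.
task82 [t=48, t=75] → before → no.
task83 [t=171, t=230] → during → yes.
task84 [t=49, t=125] → overlaps → no.
task85 [t=141, t=166] → during → yes.
task86 [t=129, t=231] → during → yes.
task87 [t=257, t=270] → after → no.
task88 [t=280, t=335] → after → no.
task89 [t=112, t=139] → overlaps → no.
Result: task81, task83, task85, task86.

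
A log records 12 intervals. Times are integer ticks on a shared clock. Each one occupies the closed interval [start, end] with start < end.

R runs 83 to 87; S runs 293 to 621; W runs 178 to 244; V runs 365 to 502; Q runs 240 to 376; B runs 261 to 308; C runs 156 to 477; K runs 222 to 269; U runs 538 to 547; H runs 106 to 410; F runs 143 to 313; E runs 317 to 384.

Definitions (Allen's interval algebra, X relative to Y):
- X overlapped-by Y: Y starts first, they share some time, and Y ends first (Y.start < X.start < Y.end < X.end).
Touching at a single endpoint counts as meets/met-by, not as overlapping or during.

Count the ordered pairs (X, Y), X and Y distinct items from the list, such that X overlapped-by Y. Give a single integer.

17

Checking all 132 ordered pairs for relation 'overlapped-by'; matching pairs in alphabetical order:
(B, K): B overlapped-by K ✓
(C, F): C overlapped-by F ✓
(C, H): C overlapped-by H ✓
(E, Q): E overlapped-by Q ✓
(K, W): K overlapped-by W ✓
(Q, F): Q overlapped-by F ✓
(Q, K): Q overlapped-by K ✓
(Q, W): Q overlapped-by W ✓
(S, B): S overlapped-by B ✓
(S, C): S overlapped-by C ✓
(S, F): S overlapped-by F ✓
(S, H): S overlapped-by H ✓
(S, Q): S overlapped-by Q ✓
(V, C): V overlapped-by C ✓
(V, E): V overlapped-by E ✓
(V, H): V overlapped-by H ✓
(V, Q): V overlapped-by Q ✓
Count: 17.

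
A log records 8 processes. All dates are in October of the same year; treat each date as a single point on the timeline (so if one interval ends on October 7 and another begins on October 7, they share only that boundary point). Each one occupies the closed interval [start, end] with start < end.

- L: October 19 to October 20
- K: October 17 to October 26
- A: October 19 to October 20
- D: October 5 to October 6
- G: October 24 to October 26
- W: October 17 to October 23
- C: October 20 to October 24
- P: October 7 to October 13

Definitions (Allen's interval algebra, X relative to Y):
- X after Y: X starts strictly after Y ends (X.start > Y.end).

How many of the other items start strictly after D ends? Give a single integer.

7

Target D = [October 5, October 6].
A [October 19, October 20] → after → counts.
C [October 20, October 24] → after → counts.
G [October 24, October 26] → after → counts.
K [October 17, October 26] → after → counts.
L [October 19, October 20] → after → counts.
P [October 7, October 13] → after → counts.
W [October 17, October 23] → after → counts.
Total: 7.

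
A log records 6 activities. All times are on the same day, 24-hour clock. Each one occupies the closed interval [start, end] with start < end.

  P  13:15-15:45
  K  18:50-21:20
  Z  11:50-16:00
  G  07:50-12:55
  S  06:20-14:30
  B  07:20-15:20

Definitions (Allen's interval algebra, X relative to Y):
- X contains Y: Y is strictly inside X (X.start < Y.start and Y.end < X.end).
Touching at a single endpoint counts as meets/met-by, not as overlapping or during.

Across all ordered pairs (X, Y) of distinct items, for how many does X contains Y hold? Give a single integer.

Checking all 30 ordered pairs for relation 'contains'; matching pairs in alphabetical order:
(B, G): B contains G ✓
(S, G): S contains G ✓
(Z, P): Z contains P ✓
Count: 3.

3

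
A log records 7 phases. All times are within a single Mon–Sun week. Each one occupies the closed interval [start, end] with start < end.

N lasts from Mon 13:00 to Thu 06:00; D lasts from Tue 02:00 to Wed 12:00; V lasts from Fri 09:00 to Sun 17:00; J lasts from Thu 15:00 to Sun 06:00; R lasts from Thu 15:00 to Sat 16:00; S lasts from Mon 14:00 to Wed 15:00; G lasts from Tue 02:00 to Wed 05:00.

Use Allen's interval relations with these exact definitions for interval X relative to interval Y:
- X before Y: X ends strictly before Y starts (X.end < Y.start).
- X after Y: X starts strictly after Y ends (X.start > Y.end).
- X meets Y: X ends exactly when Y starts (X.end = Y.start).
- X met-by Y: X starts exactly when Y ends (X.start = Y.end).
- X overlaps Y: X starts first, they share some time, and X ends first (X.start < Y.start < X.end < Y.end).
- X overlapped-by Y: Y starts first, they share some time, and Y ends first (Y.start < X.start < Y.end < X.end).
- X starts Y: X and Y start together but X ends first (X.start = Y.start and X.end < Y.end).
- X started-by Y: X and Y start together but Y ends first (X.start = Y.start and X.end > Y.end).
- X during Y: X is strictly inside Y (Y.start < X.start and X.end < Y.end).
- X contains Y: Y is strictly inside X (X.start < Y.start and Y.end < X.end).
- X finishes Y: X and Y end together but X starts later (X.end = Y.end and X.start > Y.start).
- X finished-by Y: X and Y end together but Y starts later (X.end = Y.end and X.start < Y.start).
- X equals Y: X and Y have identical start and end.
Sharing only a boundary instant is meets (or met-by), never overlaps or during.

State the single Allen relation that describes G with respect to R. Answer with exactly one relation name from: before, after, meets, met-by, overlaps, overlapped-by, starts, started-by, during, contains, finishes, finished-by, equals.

G = [Tue 02:00, Wed 05:00]; R = [Thu 15:00, Sat 16:00].
Compare endpoints: G.start < R.start, G.start < R.end, G.end < R.start, G.end < R.end.
That pattern is 'before'.

before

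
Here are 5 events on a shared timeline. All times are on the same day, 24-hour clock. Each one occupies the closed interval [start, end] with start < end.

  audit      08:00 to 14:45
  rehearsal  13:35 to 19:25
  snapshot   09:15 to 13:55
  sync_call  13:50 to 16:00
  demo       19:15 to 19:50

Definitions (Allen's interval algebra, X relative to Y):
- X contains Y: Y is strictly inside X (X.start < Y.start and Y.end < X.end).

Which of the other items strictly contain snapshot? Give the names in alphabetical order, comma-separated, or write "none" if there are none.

Target snapshot = [09:15, 13:55].
audit [08:00, 14:45] → contains → yes.
demo [19:15, 19:50] → after → no.
rehearsal [13:35, 19:25] → overlapped-by → no.
sync_call [13:50, 16:00] → overlapped-by → no.
Result: audit.

audit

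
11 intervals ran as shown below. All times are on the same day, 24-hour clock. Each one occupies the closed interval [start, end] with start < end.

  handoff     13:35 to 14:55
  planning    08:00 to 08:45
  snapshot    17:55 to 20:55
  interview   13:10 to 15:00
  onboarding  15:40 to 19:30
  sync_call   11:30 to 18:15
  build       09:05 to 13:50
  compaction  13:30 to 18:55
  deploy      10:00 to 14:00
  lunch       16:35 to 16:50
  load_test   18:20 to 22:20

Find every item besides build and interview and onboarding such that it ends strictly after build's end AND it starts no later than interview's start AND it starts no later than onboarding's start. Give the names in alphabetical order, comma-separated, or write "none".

deploy, sync_call

Conditions: its end is strictly after build's end (X.end > 13:50) AND its start is no later than interview's start (X.start <= 13:10) AND its start is no later than onboarding's start (X.start <= 15:40).
compaction: end 18:55 > 13:50? ✓; start 13:30 <= 13:10? ✗; start 13:30 <= 15:40? ✓ → no.
deploy: end 14:00 > 13:50? ✓; start 10:00 <= 13:10? ✓; start 10:00 <= 15:40? ✓ → yes.
handoff: end 14:55 > 13:50? ✓; start 13:35 <= 13:10? ✗; start 13:35 <= 15:40? ✓ → no.
load_test: end 22:20 > 13:50? ✓; start 18:20 <= 13:10? ✗; start 18:20 <= 15:40? ✗ → no.
lunch: end 16:50 > 13:50? ✓; start 16:35 <= 13:10? ✗; start 16:35 <= 15:40? ✗ → no.
planning: end 08:45 > 13:50? ✗; start 08:00 <= 13:10? ✓; start 08:00 <= 15:40? ✓ → no.
snapshot: end 20:55 > 13:50? ✓; start 17:55 <= 13:10? ✗; start 17:55 <= 15:40? ✗ → no.
sync_call: end 18:15 > 13:50? ✓; start 11:30 <= 13:10? ✓; start 11:30 <= 15:40? ✓ → yes.
Result: deploy, sync_call.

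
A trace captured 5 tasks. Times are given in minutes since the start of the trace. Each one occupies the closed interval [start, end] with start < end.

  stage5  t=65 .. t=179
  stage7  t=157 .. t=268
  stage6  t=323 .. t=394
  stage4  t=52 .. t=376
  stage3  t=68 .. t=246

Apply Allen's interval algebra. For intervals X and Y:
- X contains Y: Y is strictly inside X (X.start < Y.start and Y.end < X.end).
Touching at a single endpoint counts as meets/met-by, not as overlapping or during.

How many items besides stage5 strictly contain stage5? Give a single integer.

Target stage5 = [t=65, t=179].
stage3 [t=68, t=246] → overlapped-by → no.
stage4 [t=52, t=376] → contains → counts.
stage6 [t=323, t=394] → after → no.
stage7 [t=157, t=268] → overlapped-by → no.
Total: 1.

1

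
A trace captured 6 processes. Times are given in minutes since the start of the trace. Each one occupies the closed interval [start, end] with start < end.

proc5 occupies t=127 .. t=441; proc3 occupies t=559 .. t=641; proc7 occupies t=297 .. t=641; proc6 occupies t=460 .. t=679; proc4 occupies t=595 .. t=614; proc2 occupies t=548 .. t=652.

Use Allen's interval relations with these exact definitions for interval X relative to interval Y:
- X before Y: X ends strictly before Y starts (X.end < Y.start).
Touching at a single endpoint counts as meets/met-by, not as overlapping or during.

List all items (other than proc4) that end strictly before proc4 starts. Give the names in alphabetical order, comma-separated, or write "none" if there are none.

Target proc4 = [t=595, t=614].
proc2 [t=548, t=652] → contains → no.
proc3 [t=559, t=641] → contains → no.
proc5 [t=127, t=441] → before → yes.
proc6 [t=460, t=679] → contains → no.
proc7 [t=297, t=641] → contains → no.
Result: proc5.

proc5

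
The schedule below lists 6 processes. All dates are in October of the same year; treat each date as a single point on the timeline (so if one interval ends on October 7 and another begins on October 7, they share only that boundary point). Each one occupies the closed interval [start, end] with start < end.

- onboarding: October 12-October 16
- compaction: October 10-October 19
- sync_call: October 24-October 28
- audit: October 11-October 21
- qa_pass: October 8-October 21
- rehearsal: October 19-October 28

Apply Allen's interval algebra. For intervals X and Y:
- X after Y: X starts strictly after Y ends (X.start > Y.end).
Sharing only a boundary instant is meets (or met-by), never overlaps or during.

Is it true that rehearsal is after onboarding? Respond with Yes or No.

rehearsal = [October 19, October 28], onboarding = [October 12, October 16].
Actual relation of rehearsal to onboarding: after.
Asked whether 'after' holds → Yes.

Yes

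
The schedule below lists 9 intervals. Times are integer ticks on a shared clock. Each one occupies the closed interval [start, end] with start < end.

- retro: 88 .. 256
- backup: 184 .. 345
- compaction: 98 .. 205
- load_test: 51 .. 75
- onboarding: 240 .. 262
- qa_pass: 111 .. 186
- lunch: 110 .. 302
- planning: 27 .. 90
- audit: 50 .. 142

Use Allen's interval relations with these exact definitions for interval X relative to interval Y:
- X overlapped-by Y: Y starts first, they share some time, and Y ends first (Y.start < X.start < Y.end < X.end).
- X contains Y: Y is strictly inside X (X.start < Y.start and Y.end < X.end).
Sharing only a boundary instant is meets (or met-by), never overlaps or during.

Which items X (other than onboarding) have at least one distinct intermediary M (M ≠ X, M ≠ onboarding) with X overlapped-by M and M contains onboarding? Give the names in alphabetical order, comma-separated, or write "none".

backup

Target onboarding = [240, 262].
Intermediaries M with M contains onboarding: backup, lunch.
Via backup — items with X overlapped-by backup: none.
Via lunch — items with X overlapped-by lunch: backup.
Union: backup.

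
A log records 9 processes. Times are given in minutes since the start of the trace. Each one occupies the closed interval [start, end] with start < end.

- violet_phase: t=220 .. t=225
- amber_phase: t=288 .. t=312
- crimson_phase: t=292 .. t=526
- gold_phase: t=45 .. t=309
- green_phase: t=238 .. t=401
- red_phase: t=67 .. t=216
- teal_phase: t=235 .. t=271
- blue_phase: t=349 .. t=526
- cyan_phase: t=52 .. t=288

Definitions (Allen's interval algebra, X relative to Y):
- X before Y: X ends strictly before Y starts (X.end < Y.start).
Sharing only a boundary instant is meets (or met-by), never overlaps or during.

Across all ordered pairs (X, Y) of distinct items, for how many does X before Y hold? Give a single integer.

18

Checking all 72 ordered pairs for relation 'before'; matching pairs in alphabetical order:
(amber_phase, blue_phase): amber_phase before blue_phase ✓
(cyan_phase, blue_phase): cyan_phase before blue_phase ✓
(cyan_phase, crimson_phase): cyan_phase before crimson_phase ✓
(gold_phase, blue_phase): gold_phase before blue_phase ✓
(red_phase, amber_phase): red_phase before amber_phase ✓
(red_phase, blue_phase): red_phase before blue_phase ✓
(red_phase, crimson_phase): red_phase before crimson_phase ✓
(red_phase, green_phase): red_phase before green_phase ✓
(red_phase, teal_phase): red_phase before teal_phase ✓
(red_phase, violet_phase): red_phase before violet_phase ✓
(teal_phase, amber_phase): teal_phase before amber_phase ✓
(teal_phase, blue_phase): teal_phase before blue_phase ✓
(teal_phase, crimson_phase): teal_phase before crimson_phase ✓
(violet_phase, amber_phase): violet_phase before amber_phase ✓
(violet_phase, blue_phase): violet_phase before blue_phase ✓
(violet_phase, crimson_phase): violet_phase before crimson_phase ✓
(violet_phase, green_phase): violet_phase before green_phase ✓
(violet_phase, teal_phase): violet_phase before teal_phase ✓
Count: 18.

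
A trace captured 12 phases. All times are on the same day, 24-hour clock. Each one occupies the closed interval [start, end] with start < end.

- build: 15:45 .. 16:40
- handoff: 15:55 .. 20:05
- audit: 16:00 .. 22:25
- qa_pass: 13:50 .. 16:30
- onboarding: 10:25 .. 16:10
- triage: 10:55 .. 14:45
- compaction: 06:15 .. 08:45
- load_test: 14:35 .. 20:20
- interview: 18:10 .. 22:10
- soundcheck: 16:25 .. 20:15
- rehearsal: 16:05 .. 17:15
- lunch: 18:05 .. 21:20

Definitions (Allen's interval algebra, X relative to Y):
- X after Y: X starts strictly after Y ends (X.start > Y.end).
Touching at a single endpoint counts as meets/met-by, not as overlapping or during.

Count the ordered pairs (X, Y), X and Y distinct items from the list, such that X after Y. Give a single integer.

27

Checking all 132 ordered pairs for relation 'after'; matching pairs in alphabetical order:
(audit, compaction): audit after compaction ✓
(audit, triage): audit after triage ✓
(build, compaction): build after compaction ✓
(build, triage): build after triage ✓
(handoff, compaction): handoff after compaction ✓
(handoff, triage): handoff after triage ✓
(interview, build): interview after build ✓
(interview, compaction): interview after compaction ✓
(interview, onboarding): interview after onboarding ✓
(interview, qa_pass): interview after qa_pass ✓
(interview, rehearsal): interview after rehearsal ✓
(interview, triage): interview after triage ✓
(load_test, compaction): load_test after compaction ✓
(lunch, build): lunch after build ✓
(lunch, compaction): lunch after compaction ✓
(lunch, onboarding): lunch after onboarding ✓
(lunch, qa_pass): lunch after qa_pass ✓
(lunch, rehearsal): lunch after rehearsal ✓
(lunch, triage): lunch after triage ✓
(onboarding, compaction): onboarding after compaction ✓
(qa_pass, compaction): qa_pass after compaction ✓
(rehearsal, compaction): rehearsal after compaction ✓
(rehearsal, triage): rehearsal after triage ✓
(soundcheck, compaction): soundcheck after compaction ✓
... plus 3 further pairs not listed.
Count: 27.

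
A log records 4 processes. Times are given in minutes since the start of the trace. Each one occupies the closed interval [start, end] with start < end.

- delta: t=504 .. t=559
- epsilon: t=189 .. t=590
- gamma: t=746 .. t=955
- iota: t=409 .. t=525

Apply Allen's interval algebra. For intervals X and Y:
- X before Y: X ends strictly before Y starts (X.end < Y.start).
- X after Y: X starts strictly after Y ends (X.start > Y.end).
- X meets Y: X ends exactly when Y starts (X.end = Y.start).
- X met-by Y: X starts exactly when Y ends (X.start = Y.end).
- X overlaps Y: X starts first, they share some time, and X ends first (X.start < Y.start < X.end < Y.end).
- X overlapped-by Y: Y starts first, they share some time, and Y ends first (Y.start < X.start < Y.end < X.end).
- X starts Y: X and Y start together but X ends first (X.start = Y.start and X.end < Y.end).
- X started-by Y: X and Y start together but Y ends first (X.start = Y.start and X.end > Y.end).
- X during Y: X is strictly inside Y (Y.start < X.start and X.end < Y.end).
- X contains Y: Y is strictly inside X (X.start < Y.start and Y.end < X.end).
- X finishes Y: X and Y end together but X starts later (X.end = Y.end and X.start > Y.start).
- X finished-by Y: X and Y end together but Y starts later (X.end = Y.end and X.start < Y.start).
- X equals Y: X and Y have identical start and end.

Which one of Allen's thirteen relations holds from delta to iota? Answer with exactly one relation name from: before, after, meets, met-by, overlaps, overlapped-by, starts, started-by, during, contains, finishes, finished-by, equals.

overlapped-by

delta = [t=504, t=559]; iota = [t=409, t=525].
Compare endpoints: delta.start > iota.start, delta.start < iota.end, delta.end > iota.start, delta.end > iota.end.
That pattern is 'overlapped-by'.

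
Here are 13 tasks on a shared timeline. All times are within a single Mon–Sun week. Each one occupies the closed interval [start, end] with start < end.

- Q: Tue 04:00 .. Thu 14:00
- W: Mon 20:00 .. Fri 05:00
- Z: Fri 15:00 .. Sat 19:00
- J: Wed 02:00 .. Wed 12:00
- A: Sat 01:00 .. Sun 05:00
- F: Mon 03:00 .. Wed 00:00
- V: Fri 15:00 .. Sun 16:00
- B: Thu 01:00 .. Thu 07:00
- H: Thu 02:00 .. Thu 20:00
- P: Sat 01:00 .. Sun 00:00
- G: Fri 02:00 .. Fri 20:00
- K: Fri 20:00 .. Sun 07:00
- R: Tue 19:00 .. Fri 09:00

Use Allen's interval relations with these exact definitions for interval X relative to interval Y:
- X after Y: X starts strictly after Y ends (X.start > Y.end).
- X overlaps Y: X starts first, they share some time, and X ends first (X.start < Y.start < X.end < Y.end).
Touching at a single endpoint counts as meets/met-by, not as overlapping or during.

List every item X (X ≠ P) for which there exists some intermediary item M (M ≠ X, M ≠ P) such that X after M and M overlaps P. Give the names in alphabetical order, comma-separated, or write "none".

Target P = [Sat 01:00, Sun 00:00].
Intermediaries M with M overlaps P: Z.
Via Z — items with X after Z: none.
Union: none.

none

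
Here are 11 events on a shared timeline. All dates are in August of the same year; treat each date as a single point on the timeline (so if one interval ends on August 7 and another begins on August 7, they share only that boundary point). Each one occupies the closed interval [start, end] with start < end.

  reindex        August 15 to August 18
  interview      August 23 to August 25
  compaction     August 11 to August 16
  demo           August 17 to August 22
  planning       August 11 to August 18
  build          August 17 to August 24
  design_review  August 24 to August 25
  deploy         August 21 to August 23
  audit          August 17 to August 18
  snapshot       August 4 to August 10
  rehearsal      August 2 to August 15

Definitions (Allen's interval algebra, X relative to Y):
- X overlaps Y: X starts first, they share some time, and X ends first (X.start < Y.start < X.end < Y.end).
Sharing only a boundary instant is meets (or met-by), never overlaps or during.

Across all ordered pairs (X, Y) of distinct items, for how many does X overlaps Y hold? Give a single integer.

9

Checking all 110 ordered pairs for relation 'overlaps'; matching pairs in alphabetical order:
(build, interview): build overlaps interview ✓
(compaction, reindex): compaction overlaps reindex ✓
(demo, deploy): demo overlaps deploy ✓
(planning, build): planning overlaps build ✓
(planning, demo): planning overlaps demo ✓
(rehearsal, compaction): rehearsal overlaps compaction ✓
(rehearsal, planning): rehearsal overlaps planning ✓
(reindex, build): reindex overlaps build ✓
(reindex, demo): reindex overlaps demo ✓
Count: 9.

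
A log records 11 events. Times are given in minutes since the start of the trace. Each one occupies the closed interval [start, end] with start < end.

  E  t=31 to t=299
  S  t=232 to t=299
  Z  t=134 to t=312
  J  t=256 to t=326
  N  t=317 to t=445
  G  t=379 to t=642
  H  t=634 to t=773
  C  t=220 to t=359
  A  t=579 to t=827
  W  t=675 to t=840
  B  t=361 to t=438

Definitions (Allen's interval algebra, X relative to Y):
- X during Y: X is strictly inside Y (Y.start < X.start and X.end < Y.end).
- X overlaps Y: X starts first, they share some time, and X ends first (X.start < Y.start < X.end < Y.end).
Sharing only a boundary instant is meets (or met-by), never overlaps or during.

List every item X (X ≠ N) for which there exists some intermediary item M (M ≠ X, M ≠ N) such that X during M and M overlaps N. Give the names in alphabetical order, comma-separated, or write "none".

J, S

Target N = [t=317, t=445].
Intermediaries M with M overlaps N: C, J.
Via C — items with X during C: J, S.
Via J — items with X during J: none.
Union: J, S.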